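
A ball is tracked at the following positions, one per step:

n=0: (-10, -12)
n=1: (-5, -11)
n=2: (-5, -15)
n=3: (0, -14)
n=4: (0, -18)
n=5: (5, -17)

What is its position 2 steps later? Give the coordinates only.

(10, -20)

Step-to-step displacements: (+5, +1), (+0, -4), (+5, +1), (+0, -4), (+5, +1) — a repeating cycle of length 2.
step 6: apply (+0, -4) → (5, -21)
step 7: apply (+5, +1) → (10, -20)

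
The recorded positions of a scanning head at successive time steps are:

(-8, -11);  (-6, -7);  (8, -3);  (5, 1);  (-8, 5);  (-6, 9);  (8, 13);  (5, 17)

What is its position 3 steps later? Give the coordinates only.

(8, 29)

First: cycles through -8, -6, 8, 5 every 4 steps. Step 10 lands at position 2 of the cycle → 8.
Second: linear, +4 per step → 29 at step 10.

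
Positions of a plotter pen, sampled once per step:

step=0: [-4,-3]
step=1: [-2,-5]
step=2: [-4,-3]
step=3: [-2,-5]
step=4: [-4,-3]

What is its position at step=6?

The jumps are [+2,-2], [-2,+2], [+2,-2], [-2,+2] — a geometric progression with ratio -1.
step 5: [-4,-3] + [+2,-2] → [-2,-5]
step 6: [-2,-5] + [-2,+2] → [-4,-3]

[-4,-3]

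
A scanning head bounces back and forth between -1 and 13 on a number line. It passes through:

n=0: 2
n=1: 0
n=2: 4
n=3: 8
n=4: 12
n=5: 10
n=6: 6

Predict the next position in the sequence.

2

The value travels 4 per step and bounces off the walls at -1 and 13.
  step 7: 6 → 2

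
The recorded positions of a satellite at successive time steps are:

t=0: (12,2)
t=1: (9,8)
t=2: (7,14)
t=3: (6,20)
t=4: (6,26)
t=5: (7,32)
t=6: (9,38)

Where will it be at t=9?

(21,56)

Successive displacements: (-3,+6), (-2,+6), (-1,+6), (+0,+6), (+1,+6), (+2,+6) — each changes by (+1,+0).
step 7: (9,38) + (+3,+6) → (12,44)
step 8: (12,44) + (+4,+6) → (16,50)
step 9: (16,50) + (+5,+6) → (21,56)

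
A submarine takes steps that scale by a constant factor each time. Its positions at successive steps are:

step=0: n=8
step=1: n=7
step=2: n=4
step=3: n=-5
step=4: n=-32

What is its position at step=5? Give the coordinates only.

n=-113

Consecutive displacements -1, -3, -9, -27 scale by a factor of 3 each step.
step 5: -32 − 81 → n=-113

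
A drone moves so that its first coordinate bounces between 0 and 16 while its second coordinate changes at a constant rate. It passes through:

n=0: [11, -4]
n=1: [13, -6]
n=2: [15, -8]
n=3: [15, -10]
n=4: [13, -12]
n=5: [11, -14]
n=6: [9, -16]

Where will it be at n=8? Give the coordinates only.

The first coordinate reflects between 0 and 16, moving 2 per step.
  step 7: 9 → 7
  step 8: 7 → 5
The second coordinate changes by -2 each step: at step 8 it is -20.

[5, -20]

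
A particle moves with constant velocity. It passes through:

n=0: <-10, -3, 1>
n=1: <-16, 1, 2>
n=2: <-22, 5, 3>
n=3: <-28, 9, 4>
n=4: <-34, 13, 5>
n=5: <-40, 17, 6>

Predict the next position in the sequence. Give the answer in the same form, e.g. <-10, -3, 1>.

Each step adds <-6, +4, +1> to the position.
step 6: <-40, 17, 6> + <-6, +4, +1> → <-46, 21, 7>

<-46, 21, 7>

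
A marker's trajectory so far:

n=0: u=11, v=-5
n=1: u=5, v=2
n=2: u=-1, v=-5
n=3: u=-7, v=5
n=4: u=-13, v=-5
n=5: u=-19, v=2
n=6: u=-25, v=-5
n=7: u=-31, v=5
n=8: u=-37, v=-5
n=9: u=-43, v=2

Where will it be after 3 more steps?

The u coordinate changes by -6 each step, so at step 12 it is 11 + 12·(-6) = -61.
The v coordinate repeats the cycle [-5, 2, -5, 5] with period 4; step 12 mod 4 = 0, giving -5.

u=-61, v=-5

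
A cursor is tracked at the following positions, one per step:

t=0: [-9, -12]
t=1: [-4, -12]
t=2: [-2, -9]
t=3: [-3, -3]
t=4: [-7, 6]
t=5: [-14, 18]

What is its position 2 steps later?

Successive displacements: [+5, +0], [+2, +3], [-1, +6], [-4, +9], [-7, +12] — each changes by [-3, +3].
step 6: [-14, 18] + [-10, +15] → [-24, 33]
step 7: [-24, 33] + [-13, +18] → [-37, 51]

[-37, 51]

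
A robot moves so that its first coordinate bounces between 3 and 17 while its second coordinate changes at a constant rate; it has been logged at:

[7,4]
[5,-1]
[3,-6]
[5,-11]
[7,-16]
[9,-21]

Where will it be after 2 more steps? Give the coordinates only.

The first coordinate travels 2 per step and bounces off the walls at 3 and 17.
  step 6: 9 → 11
  step 7: 11 → 13
The second coordinate changes by -5 each step: at step 7 it is -31.

[13,-31]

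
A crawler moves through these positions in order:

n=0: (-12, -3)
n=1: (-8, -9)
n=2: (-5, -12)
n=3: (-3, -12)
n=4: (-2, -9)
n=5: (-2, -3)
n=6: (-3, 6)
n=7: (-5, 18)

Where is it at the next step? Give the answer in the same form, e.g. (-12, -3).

Successive displacements: (+4, -6), (+3, -3), (+2, +0), (+1, +3), (+0, +6), (-1, +9), (-2, +12) — each changes by (-1, +3).
step 8: (-5, 18) + (-3, +15) → (-8, 33)

(-8, 33)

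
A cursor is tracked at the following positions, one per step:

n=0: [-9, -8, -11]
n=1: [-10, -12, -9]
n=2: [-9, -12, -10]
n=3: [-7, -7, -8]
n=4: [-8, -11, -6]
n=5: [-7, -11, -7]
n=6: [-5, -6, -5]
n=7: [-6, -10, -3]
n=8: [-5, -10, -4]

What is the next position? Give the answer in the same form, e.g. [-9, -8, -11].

[-3, -5, -2]

The moves between consecutive positions are [-1, -4, +2], [+1, +0, -1], [+2, +5, +2], [-1, -4, +2], [+1, +0, -1], [+2, +5, +2], [-1, -4, +2], [+1, +0, -1]; they repeat the 3-cycle [[-1, -4, +2], [+1, +0, -1], [+2, +5, +2]].
step 9: apply [+2, +5, +2] → [-3, -5, -2]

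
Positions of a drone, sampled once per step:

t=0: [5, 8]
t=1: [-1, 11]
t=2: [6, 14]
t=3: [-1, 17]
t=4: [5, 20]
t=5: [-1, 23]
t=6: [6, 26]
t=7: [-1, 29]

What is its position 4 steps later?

[-1, 41]

First: cycles through 5, -1, 6, -1 every 4 steps. Step 11 lands at position 3 of the cycle → -1.
Second: linear, +3 per step → 41 at step 11.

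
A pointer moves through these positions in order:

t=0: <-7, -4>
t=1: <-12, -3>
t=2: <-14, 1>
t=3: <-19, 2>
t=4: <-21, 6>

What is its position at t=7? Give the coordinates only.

Step-to-step displacements: <-5, +1>, <-2, +4>, <-5, +1>, <-2, +4> — a repeating cycle of length 2.
step 5: apply <-5, +1> → <-26, 7>
step 6: apply <-2, +4> → <-28, 11>
step 7: apply <-5, +1> → <-33, 12>

<-33, 12>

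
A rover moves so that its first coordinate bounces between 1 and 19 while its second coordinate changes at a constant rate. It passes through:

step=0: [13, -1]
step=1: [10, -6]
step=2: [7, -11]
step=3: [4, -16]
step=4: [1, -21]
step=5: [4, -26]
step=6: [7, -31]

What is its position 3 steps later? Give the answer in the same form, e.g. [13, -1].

[16, -46]

The first coordinate travels 3 per step and bounces off the walls at 1 and 19.
  step 7: 7 → 10
  step 8: 10 → 13
  step 9: 13 → 16
The second coordinate changes by -5 each step: at step 9 it is -46.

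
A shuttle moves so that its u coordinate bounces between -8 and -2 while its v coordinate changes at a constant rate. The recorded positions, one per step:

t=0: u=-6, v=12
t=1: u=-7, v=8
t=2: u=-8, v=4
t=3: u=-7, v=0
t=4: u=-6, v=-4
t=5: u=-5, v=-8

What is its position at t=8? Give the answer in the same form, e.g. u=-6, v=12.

u=-2, v=-20

The u coordinate travels 1 per step and bounces off the walls at -8 and -2.
  step 6: -5 → -4
  step 7: -4 → -3
  step 8: -3 → -2
The v coordinate changes by -4 each step: at step 8 it is -20.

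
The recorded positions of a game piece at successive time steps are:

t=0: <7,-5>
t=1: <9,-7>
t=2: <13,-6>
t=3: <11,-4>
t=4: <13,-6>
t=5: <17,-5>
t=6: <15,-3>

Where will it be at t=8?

<21,-4>

The moves between consecutive positions are <+2,-2>, <+4,+1>, <-2,+2>, <+2,-2>, <+4,+1>, <-2,+2>; they repeat the 3-cycle [<+2,-2>, <+4,+1>, <-2,+2>].
step 7: apply <+2,-2> → <17,-5>
step 8: apply <+4,+1> → <21,-4>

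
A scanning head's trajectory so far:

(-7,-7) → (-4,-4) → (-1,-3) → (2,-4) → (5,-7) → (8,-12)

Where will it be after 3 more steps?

First differences are (+3,+3), (+3,+1), (+3,-1), (+3,-3), (+3,-5); their common second difference is (+0,-2) (constant acceleration).
step 6: (8,-12) + (+3,-7) → (11,-19)
step 7: (11,-19) + (+3,-9) → (14,-28)
step 8: (14,-28) + (+3,-11) → (17,-39)

(17,-39)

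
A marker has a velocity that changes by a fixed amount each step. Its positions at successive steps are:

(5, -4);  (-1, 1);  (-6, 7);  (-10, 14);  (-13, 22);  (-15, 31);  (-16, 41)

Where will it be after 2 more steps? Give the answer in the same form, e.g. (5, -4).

(-15, 64)

Successive displacements: (-6, +5), (-5, +6), (-4, +7), (-3, +8), (-2, +9), (-1, +10) — each changes by (+1, +1).
step 7: (-16, 41) + (+0, +11) → (-16, 52)
step 8: (-16, 52) + (+1, +12) → (-15, 64)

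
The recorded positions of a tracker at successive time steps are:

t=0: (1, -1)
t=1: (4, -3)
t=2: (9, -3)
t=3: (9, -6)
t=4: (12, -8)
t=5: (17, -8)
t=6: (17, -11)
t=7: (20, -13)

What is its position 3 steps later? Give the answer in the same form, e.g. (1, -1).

Step-to-step displacements: (+3, -2), (+5, +0), (+0, -3), (+3, -2), (+5, +0), (+0, -3), (+3, -2) — a repeating cycle of length 3.
step 8: apply (+5, +0) → (25, -13)
step 9: apply (+0, -3) → (25, -16)
step 10: apply (+3, -2) → (28, -18)

(28, -18)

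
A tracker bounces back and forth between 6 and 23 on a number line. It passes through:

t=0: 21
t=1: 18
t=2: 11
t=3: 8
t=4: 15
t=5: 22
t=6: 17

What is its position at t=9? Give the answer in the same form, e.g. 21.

The value reflects between 6 and 23, moving 7 per step.
  step 7: 17 → 10
  step 8: 10 → 9
  step 9: 9 → 16

16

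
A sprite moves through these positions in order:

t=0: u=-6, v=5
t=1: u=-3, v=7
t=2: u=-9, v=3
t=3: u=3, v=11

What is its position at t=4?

u=-21, v=-5

Step-to-step displacements: (+3, +2), (-6, -4), (+12, +8); each is -2× the previous.
step 4: u=3, v=11 + (-24, -16) → u=-21, v=-5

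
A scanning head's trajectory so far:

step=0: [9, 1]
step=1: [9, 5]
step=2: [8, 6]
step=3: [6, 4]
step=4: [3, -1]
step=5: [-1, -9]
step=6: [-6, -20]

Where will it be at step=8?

Successive displacements: [+0, +4], [-1, +1], [-2, -2], [-3, -5], [-4, -8], [-5, -11] — each changes by [-1, -3].
step 7: [-6, -20] + [-6, -14] → [-12, -34]
step 8: [-12, -34] + [-7, -17] → [-19, -51]

[-19, -51]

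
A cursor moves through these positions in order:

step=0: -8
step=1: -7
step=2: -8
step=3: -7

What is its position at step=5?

Consecutive displacements +1, -1, +1 scale by a factor of -1 each step.
step 4: -7 − 1 → -8
step 5: -8 + 1 → -7

-7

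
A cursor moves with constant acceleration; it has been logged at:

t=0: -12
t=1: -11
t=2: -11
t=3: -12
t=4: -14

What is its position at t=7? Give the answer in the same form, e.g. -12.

First differences are +1, +0, -1, -2; their common second difference is -1 (constant acceleration).
step 5: -14 − 3 → -17
step 6: -17 − 4 → -21
step 7: -21 − 5 → -26

-26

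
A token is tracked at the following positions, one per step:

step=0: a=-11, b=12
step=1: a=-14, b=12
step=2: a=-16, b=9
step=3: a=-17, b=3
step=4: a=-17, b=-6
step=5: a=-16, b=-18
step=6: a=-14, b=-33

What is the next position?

a=-11, b=-51

Successive displacements: (-3, +0), (-2, -3), (-1, -6), (+0, -9), (+1, -12), (+2, -15) — each changes by (+1, -3).
step 7: a=-14, b=-33 + (+3, -18) → a=-11, b=-51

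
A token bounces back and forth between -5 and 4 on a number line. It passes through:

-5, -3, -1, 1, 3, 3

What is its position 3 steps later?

The value travels 2 per step and bounces off the walls at -5 and 4.
  step 6: 3 → 1
  step 7: 1 → -1
  step 8: -1 → -3

-3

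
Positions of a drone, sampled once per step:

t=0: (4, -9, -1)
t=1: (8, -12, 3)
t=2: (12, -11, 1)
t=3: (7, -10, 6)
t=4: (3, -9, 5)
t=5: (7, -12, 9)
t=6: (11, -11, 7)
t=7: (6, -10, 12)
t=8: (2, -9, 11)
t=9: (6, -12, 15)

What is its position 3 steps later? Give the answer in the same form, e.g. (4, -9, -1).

Step-to-step displacements: (+4, -3, +4), (+4, +1, -2), (-5, +1, +5), (-4, +1, -1), (+4, -3, +4), (+4, +1, -2), (-5, +1, +5), (-4, +1, -1), (+4, -3, +4) — a repeating cycle of length 4.
step 10: apply (+4, +1, -2) → (10, -11, 13)
step 11: apply (-5, +1, +5) → (5, -10, 18)
step 12: apply (-4, +1, -1) → (1, -9, 17)

(1, -9, 17)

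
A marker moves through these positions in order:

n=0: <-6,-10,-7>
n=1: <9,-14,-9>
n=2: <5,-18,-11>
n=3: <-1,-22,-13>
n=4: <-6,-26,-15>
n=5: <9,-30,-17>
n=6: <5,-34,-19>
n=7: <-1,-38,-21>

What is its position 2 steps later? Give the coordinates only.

The first coordinate repeats the cycle [-6, 9, 5, -1] with period 4; step 9 mod 4 = 1, giving 9.
The second coordinate changes by -4 each step, so at step 9 it is -10 + 9·(-4) = -46.
The third coordinate changes by -2 each step, so at step 9 it is -7 + 9·(-2) = -25.

<9,-46,-25>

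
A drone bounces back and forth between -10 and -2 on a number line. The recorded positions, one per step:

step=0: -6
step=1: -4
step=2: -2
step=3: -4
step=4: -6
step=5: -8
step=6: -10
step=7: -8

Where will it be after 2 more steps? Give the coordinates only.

The value travels 2 per step and bounces off the walls at -10 and -2.
  step 8: -8 → -6
  step 9: -6 → -4

-4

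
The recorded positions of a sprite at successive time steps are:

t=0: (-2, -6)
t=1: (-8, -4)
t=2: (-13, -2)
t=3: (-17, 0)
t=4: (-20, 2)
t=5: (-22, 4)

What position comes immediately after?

Taking differences between consecutive positions: (-6, +2), (-5, +2), (-4, +2), (-3, +2), (-2, +2). These grow by (+1, +0) each step.
step 6: (-22, 4) + (-1, +2) → (-23, 6)

(-23, 6)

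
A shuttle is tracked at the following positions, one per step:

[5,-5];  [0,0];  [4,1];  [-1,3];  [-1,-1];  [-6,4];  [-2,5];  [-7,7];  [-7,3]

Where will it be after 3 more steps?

[-13,11]

Step-to-step displacements: [-5,+5], [+4,+1], [-5,+2], [+0,-4], [-5,+5], [+4,+1], [-5,+2], [+0,-4] — a repeating cycle of length 4.
step 9: apply [-5,+5] → [-12,8]
step 10: apply [+4,+1] → [-8,9]
step 11: apply [-5,+2] → [-13,11]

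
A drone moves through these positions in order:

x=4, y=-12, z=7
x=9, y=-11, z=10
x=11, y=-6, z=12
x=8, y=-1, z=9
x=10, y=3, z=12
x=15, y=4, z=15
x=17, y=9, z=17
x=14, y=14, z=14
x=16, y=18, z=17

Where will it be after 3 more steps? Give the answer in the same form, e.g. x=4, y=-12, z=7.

Step-to-step displacements: (+5, +1, +3), (+2, +5, +2), (-3, +5, -3), (+2, +4, +3), (+5, +1, +3), (+2, +5, +2), (-3, +5, -3), (+2, +4, +3) — a repeating cycle of length 4.
step 9: apply (+5, +1, +3) → x=21, y=19, z=20
step 10: apply (+2, +5, +2) → x=23, y=24, z=22
step 11: apply (-3, +5, -3) → x=20, y=29, z=19

x=20, y=29, z=19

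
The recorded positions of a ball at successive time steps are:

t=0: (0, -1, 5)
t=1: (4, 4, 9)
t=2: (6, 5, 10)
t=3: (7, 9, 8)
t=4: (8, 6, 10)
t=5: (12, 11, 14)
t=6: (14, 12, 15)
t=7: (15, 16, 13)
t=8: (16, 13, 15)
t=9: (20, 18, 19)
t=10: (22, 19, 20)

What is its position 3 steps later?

(28, 25, 24)

Step-to-step displacements: (+4, +5, +4), (+2, +1, +1), (+1, +4, -2), (+1, -3, +2), (+4, +5, +4), (+2, +1, +1), (+1, +4, -2), (+1, -3, +2), (+4, +5, +4), (+2, +1, +1) — a repeating cycle of length 4.
step 11: apply (+1, +4, -2) → (23, 23, 18)
step 12: apply (+1, -3, +2) → (24, 20, 20)
step 13: apply (+4, +5, +4) → (28, 25, 24)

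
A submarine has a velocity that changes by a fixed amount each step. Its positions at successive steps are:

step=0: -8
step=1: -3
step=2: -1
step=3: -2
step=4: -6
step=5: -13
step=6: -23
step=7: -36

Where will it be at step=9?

-71

First differences are +5, +2, -1, -4, -7, -10, -13; their common second difference is -3 (constant acceleration).
step 8: -36 − 16 → -52
step 9: -52 − 19 → -71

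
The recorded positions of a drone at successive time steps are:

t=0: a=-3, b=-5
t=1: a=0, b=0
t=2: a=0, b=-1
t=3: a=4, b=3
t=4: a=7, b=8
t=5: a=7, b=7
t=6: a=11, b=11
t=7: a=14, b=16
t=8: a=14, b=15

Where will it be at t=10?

a=21, b=24

Differencing gives (+3, +5), (+0, -1), (+4, +4), (+3, +5), (+0, -1), (+4, +4), (+3, +5), (+0, -1). This is the pattern (+3, +5), (+0, -1), (+4, +4) repeated.
step 9: apply (+4, +4) → a=18, b=19
step 10: apply (+3, +5) → a=21, b=24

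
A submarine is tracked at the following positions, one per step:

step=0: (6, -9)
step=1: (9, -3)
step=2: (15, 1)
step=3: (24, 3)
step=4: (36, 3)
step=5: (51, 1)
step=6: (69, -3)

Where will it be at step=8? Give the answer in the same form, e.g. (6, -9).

(114, -17)

Taking differences between consecutive positions: (+3, +6), (+6, +4), (+9, +2), (+12, +0), (+15, -2), (+18, -4). These grow by (+3, -2) each step.
step 7: (69, -3) + (+21, -6) → (90, -9)
step 8: (90, -9) + (+24, -8) → (114, -17)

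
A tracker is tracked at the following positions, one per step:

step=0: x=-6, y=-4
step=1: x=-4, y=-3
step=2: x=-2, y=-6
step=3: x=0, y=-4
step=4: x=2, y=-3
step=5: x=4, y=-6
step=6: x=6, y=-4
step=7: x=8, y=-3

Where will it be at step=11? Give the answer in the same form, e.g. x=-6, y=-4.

X: linear, +2 per step → 16 at step 11.
Y: cycles through -4, -3, -6 every 3 steps. Step 11 lands at position 2 of the cycle → -6.

x=16, y=-6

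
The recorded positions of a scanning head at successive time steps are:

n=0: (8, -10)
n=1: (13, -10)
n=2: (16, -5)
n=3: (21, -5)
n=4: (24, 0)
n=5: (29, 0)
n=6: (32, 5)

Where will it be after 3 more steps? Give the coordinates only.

(45, 10)

Step-to-step displacements: (+5, +0), (+3, +5), (+5, +0), (+3, +5), (+5, +0), (+3, +5) — a repeating cycle of length 2.
step 7: apply (+5, +0) → (37, 5)
step 8: apply (+3, +5) → (40, 10)
step 9: apply (+5, +0) → (45, 10)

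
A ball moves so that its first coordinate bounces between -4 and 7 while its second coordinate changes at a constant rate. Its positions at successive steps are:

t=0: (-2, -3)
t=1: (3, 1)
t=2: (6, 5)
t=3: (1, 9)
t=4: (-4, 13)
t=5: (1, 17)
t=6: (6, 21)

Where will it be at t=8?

(-2, 29)

The first coordinate travels 5 per step and bounces off the walls at -4 and 7.
  step 7: 6 → 3
  step 8: 3 → -2
The second coordinate changes by +4 each step: at step 8 it is 29.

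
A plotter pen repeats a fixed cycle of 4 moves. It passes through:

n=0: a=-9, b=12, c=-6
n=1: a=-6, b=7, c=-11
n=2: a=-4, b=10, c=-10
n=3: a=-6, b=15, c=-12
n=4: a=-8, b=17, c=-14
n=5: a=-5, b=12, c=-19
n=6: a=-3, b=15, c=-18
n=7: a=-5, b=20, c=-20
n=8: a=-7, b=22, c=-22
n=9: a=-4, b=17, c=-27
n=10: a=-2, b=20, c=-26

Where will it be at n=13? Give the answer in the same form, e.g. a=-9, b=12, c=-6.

Step-to-step displacements: (+3, -5, -5), (+2, +3, +1), (-2, +5, -2), (-2, +2, -2), (+3, -5, -5), (+2, +3, +1), (-2, +5, -2), (-2, +2, -2), (+3, -5, -5), (+2, +3, +1) — a repeating cycle of length 4.
step 11: apply (-2, +5, -2) → a=-4, b=25, c=-28
step 12: apply (-2, +2, -2) → a=-6, b=27, c=-30
step 13: apply (+3, -5, -5) → a=-3, b=22, c=-35

a=-3, b=22, c=-35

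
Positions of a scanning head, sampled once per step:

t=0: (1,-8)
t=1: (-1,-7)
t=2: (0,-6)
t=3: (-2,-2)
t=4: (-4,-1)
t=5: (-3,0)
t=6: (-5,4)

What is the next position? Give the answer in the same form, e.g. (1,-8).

Differencing gives (-2,+1), (+1,+1), (-2,+4), (-2,+1), (+1,+1), (-2,+4). This is the pattern (-2,+1), (+1,+1), (-2,+4) repeated.
step 7: apply (-2,+1) → (-7,5)

(-7,5)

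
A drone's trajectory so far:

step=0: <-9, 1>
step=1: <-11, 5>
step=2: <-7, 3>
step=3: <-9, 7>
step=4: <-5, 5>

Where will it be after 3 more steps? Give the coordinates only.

<-5, 11>

The moves between consecutive positions are <-2, +4>, <+4, -2>, <-2, +4>, <+4, -2>; they repeat the 2-cycle [<-2, +4>, <+4, -2>].
step 5: apply <-2, +4> → <-7, 9>
step 6: apply <+4, -2> → <-3, 7>
step 7: apply <-2, +4> → <-5, 11>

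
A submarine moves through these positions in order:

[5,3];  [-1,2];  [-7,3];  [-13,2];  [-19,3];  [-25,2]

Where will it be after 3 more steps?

The first coordinate changes by -6 each step, so at step 8 it is 5 + 8·(-6) = -43.
The second coordinate repeats the cycle [3, 2] with period 2; step 8 mod 2 = 0, giving 3.

[-43,3]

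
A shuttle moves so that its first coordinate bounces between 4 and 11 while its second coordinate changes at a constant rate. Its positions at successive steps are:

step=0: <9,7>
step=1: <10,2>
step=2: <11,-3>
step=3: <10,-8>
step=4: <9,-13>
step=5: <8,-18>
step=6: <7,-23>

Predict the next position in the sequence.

<6,-28>

The first coordinate reflects between 4 and 11, moving 1 per step.
  step 7: 7 → 6
The second coordinate changes by -5 each step: at step 7 it is -28.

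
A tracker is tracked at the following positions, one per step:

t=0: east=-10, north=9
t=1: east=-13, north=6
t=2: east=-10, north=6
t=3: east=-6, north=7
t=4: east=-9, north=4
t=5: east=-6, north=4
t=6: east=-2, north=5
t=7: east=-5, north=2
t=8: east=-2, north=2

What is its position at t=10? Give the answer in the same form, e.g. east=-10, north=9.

Differencing gives (-3,-3), (+3,+0), (+4,+1), (-3,-3), (+3,+0), (+4,+1), (-3,-3), (+3,+0). This is the pattern (-3,-3), (+3,+0), (+4,+1) repeated.
step 9: apply (+4,+1) → east=2, north=3
step 10: apply (-3,-3) → east=-1, north=0

east=-1, north=0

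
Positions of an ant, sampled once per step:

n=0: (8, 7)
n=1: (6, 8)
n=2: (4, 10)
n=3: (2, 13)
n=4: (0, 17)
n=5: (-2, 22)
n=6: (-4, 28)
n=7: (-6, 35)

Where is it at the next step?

(-8, 43)

First differences are (-2, +1), (-2, +2), (-2, +3), (-2, +4), (-2, +5), (-2, +6), (-2, +7); their common second difference is (+0, +1) (constant acceleration).
step 8: (-6, 35) + (-2, +8) → (-8, 43)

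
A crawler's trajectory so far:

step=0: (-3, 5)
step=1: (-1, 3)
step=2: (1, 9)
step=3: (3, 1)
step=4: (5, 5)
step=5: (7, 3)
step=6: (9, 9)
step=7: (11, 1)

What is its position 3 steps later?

(17, 9)

First: linear, +2 per step → 17 at step 10.
Second: cycles through 5, 3, 9, 1 every 4 steps. Step 10 lands at position 2 of the cycle → 9.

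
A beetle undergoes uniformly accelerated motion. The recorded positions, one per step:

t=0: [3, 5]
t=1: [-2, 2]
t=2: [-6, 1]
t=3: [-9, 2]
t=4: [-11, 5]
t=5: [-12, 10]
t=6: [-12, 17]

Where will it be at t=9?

First differences are [-5, -3], [-4, -1], [-3, +1], [-2, +3], [-1, +5], [+0, +7]; their common second difference is [+1, +2] (constant acceleration).
step 7: [-12, 17] + [+1, +9] → [-11, 26]
step 8: [-11, 26] + [+2, +11] → [-9, 37]
step 9: [-9, 37] + [+3, +13] → [-6, 50]

[-6, 50]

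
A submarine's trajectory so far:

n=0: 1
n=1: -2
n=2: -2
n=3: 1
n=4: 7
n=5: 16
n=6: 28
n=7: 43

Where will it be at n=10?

Successive displacements: -3, +0, +3, +6, +9, +12, +15 — each changes by +3.
step 8: 43 + 18 → 61
step 9: 61 + 21 → 82
step 10: 82 + 24 → 106

106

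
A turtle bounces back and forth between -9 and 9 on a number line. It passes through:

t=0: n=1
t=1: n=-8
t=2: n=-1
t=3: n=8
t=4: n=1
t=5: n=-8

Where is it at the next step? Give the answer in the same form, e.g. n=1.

n=-1

The value reflects between -9 and 9, moving 9 per step.
  step 6: -8 → -1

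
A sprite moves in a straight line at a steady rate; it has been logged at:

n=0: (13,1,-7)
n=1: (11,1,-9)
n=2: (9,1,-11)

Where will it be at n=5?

Constant displacement of (-2,+0,-2) per step.
step 3: (9,1,-11) + (-2,+0,-2) → (7,1,-13)
step 4: (7,1,-13) + (-2,+0,-2) → (5,1,-15)
step 5: (5,1,-15) + (-2,+0,-2) → (3,1,-17)

(3,1,-17)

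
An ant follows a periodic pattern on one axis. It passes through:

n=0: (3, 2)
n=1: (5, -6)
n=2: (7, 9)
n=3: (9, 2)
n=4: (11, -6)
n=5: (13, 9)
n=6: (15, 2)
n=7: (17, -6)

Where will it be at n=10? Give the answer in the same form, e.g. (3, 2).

First: linear, +2 per step → 23 at step 10.
Second: cycles through 2, -6, 9 every 3 steps. Step 10 lands at position 1 of the cycle → -6.

(23, -6)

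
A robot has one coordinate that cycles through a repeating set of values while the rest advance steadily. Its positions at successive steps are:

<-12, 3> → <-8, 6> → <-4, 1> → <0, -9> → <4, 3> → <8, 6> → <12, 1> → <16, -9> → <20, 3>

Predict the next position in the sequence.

<24, 6>

The first coordinate changes by +4 each step, so at step 9 it is -12 + 9·(4) = 24.
The second coordinate repeats the cycle [3, 6, 1, -9] with period 4; step 9 mod 4 = 1, giving 6.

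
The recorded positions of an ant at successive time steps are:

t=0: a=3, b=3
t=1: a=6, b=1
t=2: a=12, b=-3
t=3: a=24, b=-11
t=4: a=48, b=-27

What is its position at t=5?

a=96, b=-59

Consecutive displacements (+3, -2), (+6, -4), (+12, -8), (+24, -16) scale by a factor of 2 each step.
step 5: a=48, b=-27 + (+48, -32) → a=96, b=-59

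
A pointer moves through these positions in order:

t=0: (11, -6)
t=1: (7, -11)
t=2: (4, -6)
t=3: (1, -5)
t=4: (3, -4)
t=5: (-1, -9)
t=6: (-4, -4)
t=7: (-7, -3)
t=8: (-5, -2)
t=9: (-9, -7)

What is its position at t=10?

(-12, -2)

Differencing gives (-4, -5), (-3, +5), (-3, +1), (+2, +1), (-4, -5), (-3, +5), (-3, +1), (+2, +1), (-4, -5). This is the pattern (-4, -5), (-3, +5), (-3, +1), (+2, +1) repeated.
step 10: apply (-3, +5) → (-12, -2)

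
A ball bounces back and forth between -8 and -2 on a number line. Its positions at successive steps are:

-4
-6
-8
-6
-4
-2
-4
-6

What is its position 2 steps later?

-6

The value reflects between -8 and -2, moving 2 per step.
  step 8: -6 → -8
  step 9: -8 → -6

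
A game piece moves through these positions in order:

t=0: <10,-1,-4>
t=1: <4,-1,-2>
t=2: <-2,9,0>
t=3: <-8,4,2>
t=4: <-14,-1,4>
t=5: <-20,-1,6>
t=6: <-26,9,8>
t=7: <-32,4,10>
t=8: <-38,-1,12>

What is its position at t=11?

First: linear, -6 per step → -56 at step 11.
Second: cycles through -1, -1, 9, 4 every 4 steps. Step 11 lands at position 3 of the cycle → 4.
Third: linear, +2 per step → 18 at step 11.

<-56,4,18>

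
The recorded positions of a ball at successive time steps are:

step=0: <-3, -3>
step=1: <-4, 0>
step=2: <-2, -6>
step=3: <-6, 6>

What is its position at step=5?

<-14, 30>

Step-to-step displacements: <-1, +3>, <+2, -6>, <-4, +12>; each is -2× the previous.
step 4: <-6, 6> + <+8, -24> → <2, -18>
step 5: <2, -18> + <-16, +48> → <-14, 30>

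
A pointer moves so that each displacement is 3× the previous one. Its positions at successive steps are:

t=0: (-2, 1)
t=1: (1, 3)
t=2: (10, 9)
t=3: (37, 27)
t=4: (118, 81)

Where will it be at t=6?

Consecutive displacements (+3, +2), (+9, +6), (+27, +18), (+81, +54) scale by a factor of 3 each step.
step 5: (118, 81) + (+243, +162) → (361, 243)
step 6: (361, 243) + (+729, +486) → (1090, 729)

(1090, 729)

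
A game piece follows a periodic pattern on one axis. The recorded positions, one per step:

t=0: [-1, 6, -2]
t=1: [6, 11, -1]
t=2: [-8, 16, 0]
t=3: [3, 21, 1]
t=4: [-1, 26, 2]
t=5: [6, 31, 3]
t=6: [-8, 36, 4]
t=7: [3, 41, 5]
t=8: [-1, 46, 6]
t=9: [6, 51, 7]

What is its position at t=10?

[-8, 56, 8]

First: cycles through -1, 6, -8, 3 every 4 steps. Step 10 lands at position 2 of the cycle → -8.
Second: linear, +5 per step → 56 at step 10.
Third: linear, +1 per step → 8 at step 10.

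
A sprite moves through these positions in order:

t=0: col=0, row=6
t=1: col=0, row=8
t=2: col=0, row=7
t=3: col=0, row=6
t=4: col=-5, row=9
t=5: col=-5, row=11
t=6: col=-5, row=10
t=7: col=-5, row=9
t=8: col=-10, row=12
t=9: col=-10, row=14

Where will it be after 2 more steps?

Step-to-step displacements: (+0,+2), (+0,-1), (+0,-1), (-5,+3), (+0,+2), (+0,-1), (+0,-1), (-5,+3), (+0,+2) — a repeating cycle of length 4.
step 10: apply (+0,-1) → col=-10, row=13
step 11: apply (+0,-1) → col=-10, row=12

col=-10, row=12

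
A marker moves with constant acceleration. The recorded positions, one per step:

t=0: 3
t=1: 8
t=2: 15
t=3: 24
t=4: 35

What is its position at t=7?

Taking differences between consecutive positions: +5, +7, +9, +11. These grow by +2 each step.
step 5: 35 + 13 → 48
step 6: 48 + 15 → 63
step 7: 63 + 17 → 80

80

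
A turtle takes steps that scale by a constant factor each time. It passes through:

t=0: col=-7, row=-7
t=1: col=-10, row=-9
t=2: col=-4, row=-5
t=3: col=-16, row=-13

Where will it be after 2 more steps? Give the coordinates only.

Consecutive displacements (-3, -2), (+6, +4), (-12, -8) scale by a factor of -2 each step.
step 4: col=-16, row=-13 + (+24, +16) → col=8, row=3
step 5: col=8, row=3 + (-48, -32) → col=-40, row=-29

col=-40, row=-29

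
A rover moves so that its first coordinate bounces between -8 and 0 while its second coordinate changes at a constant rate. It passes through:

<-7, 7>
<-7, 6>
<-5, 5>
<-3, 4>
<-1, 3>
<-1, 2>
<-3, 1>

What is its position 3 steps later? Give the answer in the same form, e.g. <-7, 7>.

<-7, -2>

The first coordinate reflects between -8 and 0, moving 2 per step.
  step 7: -3 → -5
  step 8: -5 → -7
  step 9: -7 → -7
The second coordinate changes by -1 each step: at step 9 it is -2.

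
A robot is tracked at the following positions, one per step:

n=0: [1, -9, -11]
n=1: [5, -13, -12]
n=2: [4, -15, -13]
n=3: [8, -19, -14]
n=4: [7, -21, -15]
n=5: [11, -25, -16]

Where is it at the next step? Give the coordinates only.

Step-to-step displacements: [+4, -4, -1], [-1, -2, -1], [+4, -4, -1], [-1, -2, -1], [+4, -4, -1] — a repeating cycle of length 2.
step 6: apply [-1, -2, -1] → [10, -27, -17]

[10, -27, -17]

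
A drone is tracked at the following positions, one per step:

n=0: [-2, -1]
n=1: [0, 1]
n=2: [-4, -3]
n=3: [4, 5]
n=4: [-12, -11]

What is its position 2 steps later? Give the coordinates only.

Step-to-step displacements: [+2, +2], [-4, -4], [+8, +8], [-16, -16]; each is -2× the previous.
step 5: [-12, -11] + [+32, +32] → [20, 21]
step 6: [20, 21] + [-64, -64] → [-44, -43]

[-44, -43]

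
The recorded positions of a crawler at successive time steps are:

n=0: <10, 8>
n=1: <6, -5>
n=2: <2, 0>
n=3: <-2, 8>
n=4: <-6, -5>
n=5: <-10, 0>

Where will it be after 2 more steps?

<-18, -5>

The first coordinate changes by -4 each step, so at step 7 it is 10 + 7·(-4) = -18.
The second coordinate repeats the cycle [8, -5, 0] with period 3; step 7 mod 3 = 1, giving -5.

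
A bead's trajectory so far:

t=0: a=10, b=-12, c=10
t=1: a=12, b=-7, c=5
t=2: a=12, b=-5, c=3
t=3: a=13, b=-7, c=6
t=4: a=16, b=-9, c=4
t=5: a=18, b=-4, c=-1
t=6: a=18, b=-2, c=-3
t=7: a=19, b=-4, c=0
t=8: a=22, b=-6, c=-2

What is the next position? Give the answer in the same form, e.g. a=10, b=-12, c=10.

a=24, b=-1, c=-7

Step-to-step displacements: (+2,+5,-5), (+0,+2,-2), (+1,-2,+3), (+3,-2,-2), (+2,+5,-5), (+0,+2,-2), (+1,-2,+3), (+3,-2,-2) — a repeating cycle of length 4.
step 9: apply (+2,+5,-5) → a=24, b=-1, c=-7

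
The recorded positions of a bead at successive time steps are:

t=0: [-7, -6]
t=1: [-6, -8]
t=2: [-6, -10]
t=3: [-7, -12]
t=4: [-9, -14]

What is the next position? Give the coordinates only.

First differences are [+1, -2], [+0, -2], [-1, -2], [-2, -2]; their common second difference is [-1, +0] (constant acceleration).
step 5: [-9, -14] + [-3, -2] → [-12, -16]

[-12, -16]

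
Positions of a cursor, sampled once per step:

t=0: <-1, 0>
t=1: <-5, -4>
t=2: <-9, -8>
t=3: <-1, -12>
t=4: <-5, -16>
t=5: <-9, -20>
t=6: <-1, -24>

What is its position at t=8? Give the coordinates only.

<-9, -32>

The first coordinate repeats the cycle [-1, -5, -9] with period 3; step 8 mod 3 = 2, giving -9.
The second coordinate changes by -4 each step, so at step 8 it is 0 + 8·(-4) = -32.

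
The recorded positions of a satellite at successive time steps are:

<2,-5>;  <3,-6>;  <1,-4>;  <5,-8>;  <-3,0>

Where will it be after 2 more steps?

Consecutive displacements <+1,-1>, <-2,+2>, <+4,-4>, <-8,+8> scale by a factor of -2 each step.
step 5: <-3,0> + <+16,-16> → <13,-16>
step 6: <13,-16> + <-32,+32> → <-19,16>

<-19,16>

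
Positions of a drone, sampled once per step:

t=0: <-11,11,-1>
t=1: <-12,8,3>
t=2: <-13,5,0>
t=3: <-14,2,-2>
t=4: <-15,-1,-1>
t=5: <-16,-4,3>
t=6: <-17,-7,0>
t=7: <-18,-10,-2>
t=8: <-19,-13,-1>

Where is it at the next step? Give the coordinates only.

<-20,-16,3>

First: linear, -1 per step → -20 at step 9.
Second: linear, -3 per step → -16 at step 9.
Third: cycles through -1, 3, 0, -2 every 4 steps. Step 9 lands at position 1 of the cycle → 3.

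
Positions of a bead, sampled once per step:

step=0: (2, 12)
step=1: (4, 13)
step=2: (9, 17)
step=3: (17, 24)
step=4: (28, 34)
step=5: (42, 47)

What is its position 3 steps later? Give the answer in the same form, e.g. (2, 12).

(102, 104)

First differences are (+2, +1), (+5, +4), (+8, +7), (+11, +10), (+14, +13); their common second difference is (+3, +3) (constant acceleration).
step 6: (42, 47) + (+17, +16) → (59, 63)
step 7: (59, 63) + (+20, +19) → (79, 82)
step 8: (79, 82) + (+23, +22) → (102, 104)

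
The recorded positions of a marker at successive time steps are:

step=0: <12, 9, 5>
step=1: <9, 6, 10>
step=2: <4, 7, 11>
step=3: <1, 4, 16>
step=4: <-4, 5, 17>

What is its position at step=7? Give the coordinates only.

<-15, 0, 28>

The moves between consecutive positions are <-3, -3, +5>, <-5, +1, +1>, <-3, -3, +5>, <-5, +1, +1>; they repeat the 2-cycle [<-3, -3, +5>, <-5, +1, +1>].
step 5: apply <-3, -3, +5> → <-7, 2, 22>
step 6: apply <-5, +1, +1> → <-12, 3, 23>
step 7: apply <-3, -3, +5> → <-15, 0, 28>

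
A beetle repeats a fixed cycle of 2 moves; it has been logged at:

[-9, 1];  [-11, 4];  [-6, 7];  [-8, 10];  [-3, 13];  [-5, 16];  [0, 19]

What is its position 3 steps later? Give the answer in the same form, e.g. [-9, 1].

The moves between consecutive positions are [-2, +3], [+5, +3], [-2, +3], [+5, +3], [-2, +3], [+5, +3]; they repeat the 2-cycle [[-2, +3], [+5, +3]].
step 7: apply [-2, +3] → [-2, 22]
step 8: apply [+5, +3] → [3, 25]
step 9: apply [-2, +3] → [1, 28]

[1, 28]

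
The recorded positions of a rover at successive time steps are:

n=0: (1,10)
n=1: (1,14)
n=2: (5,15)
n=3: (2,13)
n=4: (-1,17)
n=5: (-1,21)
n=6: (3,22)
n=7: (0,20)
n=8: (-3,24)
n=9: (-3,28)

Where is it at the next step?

(1,29)

The moves between consecutive positions are (+0,+4), (+4,+1), (-3,-2), (-3,+4), (+0,+4), (+4,+1), (-3,-2), (-3,+4), (+0,+4); they repeat the 4-cycle [(+0,+4), (+4,+1), (-3,-2), (-3,+4)].
step 10: apply (+4,+1) → (1,29)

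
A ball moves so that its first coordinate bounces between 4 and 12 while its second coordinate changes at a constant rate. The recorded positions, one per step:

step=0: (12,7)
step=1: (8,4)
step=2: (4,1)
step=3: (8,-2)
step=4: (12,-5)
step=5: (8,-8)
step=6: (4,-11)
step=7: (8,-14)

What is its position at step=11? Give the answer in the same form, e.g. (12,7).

(8,-26)

The first coordinate travels 4 per step and bounces off the walls at 4 and 12.
  step 8: 8 → 12
  step 9: 12 → 8
  step 10: 8 → 4
  step 11: 4 → 8
The second coordinate changes by -3 each step: at step 11 it is -26.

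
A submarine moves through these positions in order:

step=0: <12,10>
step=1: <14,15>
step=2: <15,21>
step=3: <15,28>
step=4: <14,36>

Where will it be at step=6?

<9,55>

Successive displacements: <+2,+5>, <+1,+6>, <+0,+7>, <-1,+8> — each changes by <-1,+1>.
step 5: <14,36> + <-2,+9> → <12,45>
step 6: <12,45> + <-3,+10> → <9,55>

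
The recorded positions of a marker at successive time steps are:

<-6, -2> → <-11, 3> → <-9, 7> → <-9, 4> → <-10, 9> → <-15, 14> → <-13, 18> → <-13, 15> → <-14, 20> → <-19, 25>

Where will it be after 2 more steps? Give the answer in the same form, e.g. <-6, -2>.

<-17, 26>

The moves between consecutive positions are <-5, +5>, <+2, +4>, <+0, -3>, <-1, +5>, <-5, +5>, <+2, +4>, <+0, -3>, <-1, +5>, <-5, +5>; they repeat the 4-cycle [<-5, +5>, <+2, +4>, <+0, -3>, <-1, +5>].
step 10: apply <+2, +4> → <-17, 29>
step 11: apply <+0, -3> → <-17, 26>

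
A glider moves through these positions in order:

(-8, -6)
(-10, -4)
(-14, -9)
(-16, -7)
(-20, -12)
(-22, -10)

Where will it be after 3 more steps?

Differencing gives (-2, +2), (-4, -5), (-2, +2), (-4, -5), (-2, +2). This is the pattern (-2, +2), (-4, -5) repeated.
step 6: apply (-4, -5) → (-26, -15)
step 7: apply (-2, +2) → (-28, -13)
step 8: apply (-4, -5) → (-32, -18)

(-32, -18)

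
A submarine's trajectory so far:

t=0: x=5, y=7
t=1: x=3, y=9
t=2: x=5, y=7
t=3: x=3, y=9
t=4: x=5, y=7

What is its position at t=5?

x=3, y=9

Consecutive displacements (-2, +2), (+2, -2), (-2, +2), (+2, -2) scale by a factor of -1 each step.
step 5: x=5, y=7 + (-2, +2) → x=3, y=9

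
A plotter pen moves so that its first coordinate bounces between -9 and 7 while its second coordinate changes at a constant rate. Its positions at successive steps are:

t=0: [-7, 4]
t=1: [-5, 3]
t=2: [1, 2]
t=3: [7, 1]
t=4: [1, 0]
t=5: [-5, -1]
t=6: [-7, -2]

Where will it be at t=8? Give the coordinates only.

[5, -4]

The first coordinate reflects between -9 and 7, moving 6 per step.
  step 7: -7 → -1
  step 8: -1 → 5
The second coordinate changes by -1 each step: at step 8 it is -4.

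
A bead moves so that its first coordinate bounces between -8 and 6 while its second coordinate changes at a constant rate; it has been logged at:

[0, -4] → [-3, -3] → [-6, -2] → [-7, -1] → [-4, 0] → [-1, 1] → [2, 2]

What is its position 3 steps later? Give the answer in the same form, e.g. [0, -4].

The first coordinate reflects between -8 and 6, moving 3 per step.
  step 7: 2 → 5
  step 8: 5 → 4
  step 9: 4 → 1
The second coordinate changes by +1 each step: at step 9 it is 5.

[1, 5]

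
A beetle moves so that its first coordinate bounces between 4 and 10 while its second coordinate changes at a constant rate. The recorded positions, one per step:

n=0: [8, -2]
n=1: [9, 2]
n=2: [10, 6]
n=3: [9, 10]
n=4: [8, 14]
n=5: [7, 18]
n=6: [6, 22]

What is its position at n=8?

[4, 30]

The first coordinate reflects between 4 and 10, moving 1 per step.
  step 7: 6 → 5
  step 8: 5 → 4
The second coordinate changes by +4 each step: at step 8 it is 30.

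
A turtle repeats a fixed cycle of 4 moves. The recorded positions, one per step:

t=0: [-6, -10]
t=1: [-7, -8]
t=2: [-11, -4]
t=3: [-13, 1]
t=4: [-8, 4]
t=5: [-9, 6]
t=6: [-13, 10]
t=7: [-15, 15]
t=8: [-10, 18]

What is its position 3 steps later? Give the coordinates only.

Differencing gives [-1, +2], [-4, +4], [-2, +5], [+5, +3], [-1, +2], [-4, +4], [-2, +5], [+5, +3]. This is the pattern [-1, +2], [-4, +4], [-2, +5], [+5, +3] repeated.
step 9: apply [-1, +2] → [-11, 20]
step 10: apply [-4, +4] → [-15, 24]
step 11: apply [-2, +5] → [-17, 29]

[-17, 29]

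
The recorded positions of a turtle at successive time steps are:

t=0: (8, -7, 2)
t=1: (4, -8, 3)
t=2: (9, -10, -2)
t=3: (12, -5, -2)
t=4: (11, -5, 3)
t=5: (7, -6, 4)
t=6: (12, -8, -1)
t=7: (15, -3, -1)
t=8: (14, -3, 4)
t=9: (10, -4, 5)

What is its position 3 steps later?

The moves between consecutive positions are (-4, -1, +1), (+5, -2, -5), (+3, +5, +0), (-1, +0, +5), (-4, -1, +1), (+5, -2, -5), (+3, +5, +0), (-1, +0, +5), (-4, -1, +1); they repeat the 4-cycle [(-4, -1, +1), (+5, -2, -5), (+3, +5, +0), (-1, +0, +5)].
step 10: apply (+5, -2, -5) → (15, -6, 0)
step 11: apply (+3, +5, +0) → (18, -1, 0)
step 12: apply (-1, +0, +5) → (17, -1, 5)

(17, -1, 5)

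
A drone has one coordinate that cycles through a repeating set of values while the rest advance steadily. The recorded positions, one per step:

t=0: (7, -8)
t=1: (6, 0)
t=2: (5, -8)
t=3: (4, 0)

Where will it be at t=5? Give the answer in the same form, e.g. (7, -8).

(2, 0)

First: linear, -1 per step → 2 at step 5.
Second: cycles through -8, 0 every 2 steps. Step 5 lands at position 1 of the cycle → 0.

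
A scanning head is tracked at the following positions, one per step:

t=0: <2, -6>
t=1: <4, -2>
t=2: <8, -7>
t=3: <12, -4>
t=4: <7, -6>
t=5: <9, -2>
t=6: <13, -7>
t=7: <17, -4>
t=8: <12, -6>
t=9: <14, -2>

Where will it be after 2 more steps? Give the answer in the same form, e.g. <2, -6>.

<22, -4>

Step-to-step displacements: <+2, +4>, <+4, -5>, <+4, +3>, <-5, -2>, <+2, +4>, <+4, -5>, <+4, +3>, <-5, -2>, <+2, +4> — a repeating cycle of length 4.
step 10: apply <+4, -5> → <18, -7>
step 11: apply <+4, +3> → <22, -4>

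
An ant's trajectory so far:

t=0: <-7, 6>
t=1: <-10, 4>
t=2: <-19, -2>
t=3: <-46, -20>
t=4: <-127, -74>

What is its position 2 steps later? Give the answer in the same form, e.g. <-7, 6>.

Step-to-step displacements: <-3, -2>, <-9, -6>, <-27, -18>, <-81, -54>; each is 3× the previous.
step 5: <-127, -74> + <-243, -162> → <-370, -236>
step 6: <-370, -236> + <-729, -486> → <-1099, -722>

<-1099, -722>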